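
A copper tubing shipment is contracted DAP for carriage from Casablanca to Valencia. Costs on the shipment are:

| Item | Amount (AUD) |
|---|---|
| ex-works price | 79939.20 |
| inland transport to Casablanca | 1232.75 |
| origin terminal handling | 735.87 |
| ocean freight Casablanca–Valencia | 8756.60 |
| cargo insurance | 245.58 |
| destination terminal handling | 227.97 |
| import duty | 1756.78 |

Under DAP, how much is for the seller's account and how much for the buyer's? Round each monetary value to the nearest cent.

Seller: AUD 91137.97; buyer: AUD 1756.78

DAP: the seller bears all costs to the named destination except import duty and clearance.
Seller's account: goods 79939.20 + inland to port 1232.75 + origin terminal 735.87 + freight 8756.60 + insurance 245.58 + destination terminal 227.97 = 91137.97
Buyer's account: duty 1756.78 = 1756.78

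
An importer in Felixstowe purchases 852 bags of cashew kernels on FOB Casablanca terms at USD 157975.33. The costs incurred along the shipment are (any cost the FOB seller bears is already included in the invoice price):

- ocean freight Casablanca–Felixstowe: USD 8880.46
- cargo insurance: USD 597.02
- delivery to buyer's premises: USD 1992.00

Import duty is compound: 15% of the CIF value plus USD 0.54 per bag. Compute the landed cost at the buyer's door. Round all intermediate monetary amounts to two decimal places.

Total landed cost: USD 195022.81

FOB: the seller bears costs until goods are on board at the origin port; the buyer bears freight, insurance and all costs thereafter.
CIF value = FOB price + freight + insurance = 157975.33 + 8880.46 + 597.02 = 167452.81
Ad valorem component: 167452.81 × 15% = 25117.92
Specific component: 852 × 0.54 = 460.08
Import duty = 25117.92 + 460.08 = 25578.00
Buyer bears: freight 8880.46 + insurance 597.02 + delivery 1992.00 + duty 25578.00 = 37047.48
Landed cost = invoice 157975.33 + 37047.48 = 195022.81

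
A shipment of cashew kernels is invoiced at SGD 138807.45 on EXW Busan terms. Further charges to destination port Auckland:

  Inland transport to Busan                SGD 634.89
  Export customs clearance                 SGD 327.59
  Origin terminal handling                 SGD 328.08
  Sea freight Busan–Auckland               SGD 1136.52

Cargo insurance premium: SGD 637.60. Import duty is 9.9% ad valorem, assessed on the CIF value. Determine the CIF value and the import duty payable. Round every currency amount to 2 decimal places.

CIF value: SGD 141872.13; import duty: SGD 14045.34

CIF = EXW price + pre-shipment costs + freight + insurance
CIF = 138807.45 + 634.89 + 327.59 + 328.08 + 1136.52 + 637.60 = 141872.13
Import duty = 141872.13 × 9.9% = 14045.34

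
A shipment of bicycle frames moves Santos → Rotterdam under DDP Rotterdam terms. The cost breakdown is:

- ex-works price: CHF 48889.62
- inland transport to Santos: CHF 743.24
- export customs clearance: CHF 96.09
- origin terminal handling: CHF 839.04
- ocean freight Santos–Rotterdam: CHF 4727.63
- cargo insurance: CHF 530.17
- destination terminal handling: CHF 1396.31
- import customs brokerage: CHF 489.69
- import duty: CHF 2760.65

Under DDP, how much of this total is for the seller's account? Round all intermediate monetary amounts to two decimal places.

Seller's account: CHF 60472.44

DDP: the seller bears all costs including import duty.
Seller's account: goods 48889.62 + inland to port 743.24 + export clearance 96.09 + origin terminal 839.04 + freight 4727.63 + insurance 530.17 + destination terminal 1396.31 + brokerage 489.69 + duty 2760.65 = 60472.44
Buyer's account: 0.00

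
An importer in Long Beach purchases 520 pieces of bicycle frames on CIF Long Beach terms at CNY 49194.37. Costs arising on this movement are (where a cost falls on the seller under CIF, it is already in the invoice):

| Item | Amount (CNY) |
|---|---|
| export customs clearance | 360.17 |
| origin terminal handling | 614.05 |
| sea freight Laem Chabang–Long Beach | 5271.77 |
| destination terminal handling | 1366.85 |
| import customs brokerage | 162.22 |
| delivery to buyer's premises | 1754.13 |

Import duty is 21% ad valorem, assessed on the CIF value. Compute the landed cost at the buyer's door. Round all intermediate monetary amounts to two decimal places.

Total landed cost: CNY 62808.39

CIF: the seller pays costs through ocean freight and marine insurance to the destination port.
Already in the invoice (seller's account under CIF): export clearance, origin terminal, freight — exclude.
The CIF price already equals the CIF value: 49194.37
Import duty = 49194.37 × 21% = 10330.82
Buyer bears: destination terminal 1366.85 + brokerage 162.22 + delivery 1754.13 + duty 10330.82 = 13614.02
Landed cost = invoice 49194.37 + 13614.02 = 62808.39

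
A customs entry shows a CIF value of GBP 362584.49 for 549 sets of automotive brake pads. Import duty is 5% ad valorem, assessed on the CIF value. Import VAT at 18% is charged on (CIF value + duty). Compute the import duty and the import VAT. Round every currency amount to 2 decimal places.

Import duty = 362584.49 × 5% = 18129.22
VAT base = CIF + duty = 362584.49 + 18129.22 = 380713.71
Import VAT = 380713.71 × 18% = 68528.47

Import duty: GBP 18129.22; import VAT: GBP 68528.47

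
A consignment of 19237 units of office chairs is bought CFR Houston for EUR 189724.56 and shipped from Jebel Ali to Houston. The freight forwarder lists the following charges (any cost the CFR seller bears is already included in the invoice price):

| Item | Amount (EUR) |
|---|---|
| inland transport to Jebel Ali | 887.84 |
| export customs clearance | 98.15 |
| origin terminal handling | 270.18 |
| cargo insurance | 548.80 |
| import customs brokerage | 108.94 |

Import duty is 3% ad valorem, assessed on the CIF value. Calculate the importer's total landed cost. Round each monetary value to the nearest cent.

CFR: the seller pays costs through ocean freight to the destination port, but not insurance.
Already in the invoice (seller's account under CFR): inland to port, export clearance, origin terminal — exclude.
CIF value = CFR price + insurance = 189724.56 + 548.80 = 190273.36
Import duty = 190273.36 × 3% = 5708.20
Buyer bears: insurance 548.80 + brokerage 108.94 + duty 5708.20 = 6365.94
Landed cost = invoice 189724.56 + 6365.94 = 196090.50

Total landed cost: EUR 196090.50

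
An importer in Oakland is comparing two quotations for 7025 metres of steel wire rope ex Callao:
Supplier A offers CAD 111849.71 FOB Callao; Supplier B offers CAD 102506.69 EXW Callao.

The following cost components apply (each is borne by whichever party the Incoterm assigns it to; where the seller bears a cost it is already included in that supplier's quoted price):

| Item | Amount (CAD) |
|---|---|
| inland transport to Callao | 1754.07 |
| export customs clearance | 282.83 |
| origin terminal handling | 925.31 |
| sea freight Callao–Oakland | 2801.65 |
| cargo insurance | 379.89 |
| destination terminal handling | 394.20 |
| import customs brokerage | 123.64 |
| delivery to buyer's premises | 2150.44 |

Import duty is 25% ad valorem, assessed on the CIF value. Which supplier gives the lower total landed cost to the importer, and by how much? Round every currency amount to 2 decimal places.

Supplier A (FOB):
CIF value = FOB price + freight + insurance = 111849.71 + 2801.65 + 379.89 = 115031.25
Import duty = 115031.25 × 25% = 28757.81
Buyer bears (A): 2801.65 + 379.89 + 394.20 + 123.64 + 2150.44 = 5849.82
Landed cost (A) = invoice 111849.71 + 5849.82 + duty 28757.81 = 146457.34
Supplier B (EXW):
CIF value = EXW price + inland to port + export clearance + origin terminal + freight + insurance = 102506.69 + 1754.07 + 282.83 + 925.31 + 2801.65 + 379.89 = 108650.44
Import duty = 108650.44 × 25% = 27162.61
Buyer bears (B): 1754.07 + 282.83 + 925.31 + 2801.65 + 379.89 + 394.20 + 123.64 + 2150.44 = 8812.03
Landed cost (B) = invoice 102506.69 + 8812.03 + duty 27162.61 = 138481.33
Difference = |146457.34 − 138481.33| = 7976.01

Supplier B is cheaper by CAD 7976.01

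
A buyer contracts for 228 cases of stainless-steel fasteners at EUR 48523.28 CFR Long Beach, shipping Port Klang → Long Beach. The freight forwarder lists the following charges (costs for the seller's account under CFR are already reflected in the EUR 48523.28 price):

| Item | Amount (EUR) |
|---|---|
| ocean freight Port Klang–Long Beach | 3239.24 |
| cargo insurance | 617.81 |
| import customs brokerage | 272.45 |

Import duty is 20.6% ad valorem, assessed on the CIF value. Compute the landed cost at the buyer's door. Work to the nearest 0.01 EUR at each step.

Total landed cost: EUR 59536.60

CFR: the seller pays costs through ocean freight to the destination port, but not insurance.
Already in the invoice (seller's account under CFR): freight — exclude.
CIF value = CFR price + insurance = 48523.28 + 617.81 = 49141.09
Import duty = 49141.09 × 20.6% = 10123.06
Buyer bears: insurance 617.81 + brokerage 272.45 + duty 10123.06 = 11013.32
Landed cost = invoice 48523.28 + 11013.32 = 59536.60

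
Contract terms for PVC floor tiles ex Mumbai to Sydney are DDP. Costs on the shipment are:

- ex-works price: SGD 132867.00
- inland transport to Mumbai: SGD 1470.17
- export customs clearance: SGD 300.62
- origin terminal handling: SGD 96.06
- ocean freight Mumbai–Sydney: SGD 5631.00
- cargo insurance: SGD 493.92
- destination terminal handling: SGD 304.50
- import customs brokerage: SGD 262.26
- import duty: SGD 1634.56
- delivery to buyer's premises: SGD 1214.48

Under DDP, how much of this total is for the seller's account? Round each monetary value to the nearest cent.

Seller's account: SGD 144274.57

DDP: the seller bears all costs including import duty.
Seller's account: goods 132867.00 + inland to port 1470.17 + export clearance 300.62 + origin terminal 96.06 + freight 5631.00 + insurance 493.92 + destination terminal 304.50 + brokerage 262.26 + duty 1634.56 + delivery 1214.48 = 144274.57
Buyer's account: 0.00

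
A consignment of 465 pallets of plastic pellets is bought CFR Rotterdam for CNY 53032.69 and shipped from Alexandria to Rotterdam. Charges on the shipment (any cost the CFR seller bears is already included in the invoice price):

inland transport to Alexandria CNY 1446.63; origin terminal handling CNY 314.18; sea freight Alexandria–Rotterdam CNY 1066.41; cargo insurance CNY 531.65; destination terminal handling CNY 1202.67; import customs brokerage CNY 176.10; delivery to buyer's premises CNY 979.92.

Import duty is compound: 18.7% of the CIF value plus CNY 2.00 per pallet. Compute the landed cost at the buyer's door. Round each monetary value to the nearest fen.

CFR: the seller pays costs through ocean freight to the destination port, but not insurance.
Already in the invoice (seller's account under CFR): inland to port, origin terminal, freight — exclude.
CIF value = CFR price + insurance = 53032.69 + 531.65 = 53564.34
Ad valorem component: 53564.34 × 18.7% = 10016.53
Specific component: 465 × 2.00 = 930.00
Import duty = 10016.53 + 930.00 = 10946.53
Buyer bears: insurance 531.65 + destination terminal 1202.67 + brokerage 176.10 + delivery 979.92 + duty 10946.53 = 13836.87
Landed cost = invoice 53032.69 + 13836.87 = 66869.56

Total landed cost: CNY 66869.56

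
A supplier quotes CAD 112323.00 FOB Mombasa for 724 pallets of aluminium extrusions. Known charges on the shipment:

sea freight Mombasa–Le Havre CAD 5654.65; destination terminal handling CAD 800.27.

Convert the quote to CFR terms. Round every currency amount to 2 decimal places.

CFR price: CAD 117977.65

Not relevant to the conversion: destination terminal — on the buyer under both terms; not part of either seller's price.
From FOB to CFR, the seller additionally bears: freight.
CFR price = 112323.00 + 5654.65 = 117977.65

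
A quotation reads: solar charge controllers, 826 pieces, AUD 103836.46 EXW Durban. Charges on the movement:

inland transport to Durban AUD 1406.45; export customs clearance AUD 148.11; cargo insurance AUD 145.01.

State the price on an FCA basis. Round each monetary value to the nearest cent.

Not relevant to the conversion: insurance — on the buyer under both terms; not part of either seller's price.
From EXW to FCA, the seller additionally bears: inland to port, export clearance.
FCA price = 103836.46 + 1406.45 + 148.11 = 105391.02

FCA price: AUD 105391.02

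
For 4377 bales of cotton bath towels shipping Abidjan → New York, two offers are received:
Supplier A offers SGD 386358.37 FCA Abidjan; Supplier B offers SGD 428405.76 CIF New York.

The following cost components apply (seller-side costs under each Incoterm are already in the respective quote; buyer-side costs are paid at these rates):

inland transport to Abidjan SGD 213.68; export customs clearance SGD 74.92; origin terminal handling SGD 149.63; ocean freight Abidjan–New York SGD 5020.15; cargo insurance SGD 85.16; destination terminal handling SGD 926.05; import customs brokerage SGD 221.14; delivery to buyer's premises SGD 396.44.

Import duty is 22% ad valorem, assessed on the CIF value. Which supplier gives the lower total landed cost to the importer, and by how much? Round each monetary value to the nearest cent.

Supplier A (FCA):
CIF value = FCA price + origin terminal + freight + insurance = 386358.37 + 149.63 + 5020.15 + 85.16 = 391613.31
Import duty = 391613.31 × 22% = 86154.93
Buyer bears (A): 149.63 + 5020.15 + 85.16 + 926.05 + 221.14 + 396.44 = 6798.57
Landed cost (A) = invoice 386358.37 + 6798.57 + duty 86154.93 = 479311.87
Supplier B (CIF):
The CIF price already equals the CIF value: 428405.76
Import duty = 428405.76 × 22% = 94249.27
Buyer bears (B): 926.05 + 221.14 + 396.44 = 1543.63
Landed cost (B) = invoice 428405.76 + 1543.63 + duty 94249.27 = 524198.66
Difference = |479311.87 − 524198.66| = 44886.79

Supplier A is cheaper by SGD 44886.79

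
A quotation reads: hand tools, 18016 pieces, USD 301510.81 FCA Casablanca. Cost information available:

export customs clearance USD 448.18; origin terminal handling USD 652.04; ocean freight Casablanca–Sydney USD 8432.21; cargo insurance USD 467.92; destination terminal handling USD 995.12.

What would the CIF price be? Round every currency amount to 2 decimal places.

Not relevant to the conversion: export clearance — on the seller under both FCA and CIF; already in the FCA price and stays in the CIF price. destination terminal — on the buyer under both terms; not part of either seller's price.
From FCA to CIF, the seller additionally bears: origin terminal, freight, insurance.
CIF price = 301510.81 + 652.04 + 8432.21 + 467.92 = 311062.98

CIF price: USD 311062.98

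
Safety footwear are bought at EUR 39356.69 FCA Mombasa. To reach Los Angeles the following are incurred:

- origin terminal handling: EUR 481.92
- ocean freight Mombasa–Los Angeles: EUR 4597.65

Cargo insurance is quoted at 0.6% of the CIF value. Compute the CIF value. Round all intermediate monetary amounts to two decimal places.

CIF value: EUR 44704.49

Let C be the CIF value. C = FCA price + pre-shipment costs + freight + 0.6% × C
C − 0.6% × C = 39356.69 + 481.92 + 4597.65
0.994 × C = 44436.26
C = 44436.26 / 0.994 = 44704.49
Insurance premium = 0.6% × 44704.49 = 268.23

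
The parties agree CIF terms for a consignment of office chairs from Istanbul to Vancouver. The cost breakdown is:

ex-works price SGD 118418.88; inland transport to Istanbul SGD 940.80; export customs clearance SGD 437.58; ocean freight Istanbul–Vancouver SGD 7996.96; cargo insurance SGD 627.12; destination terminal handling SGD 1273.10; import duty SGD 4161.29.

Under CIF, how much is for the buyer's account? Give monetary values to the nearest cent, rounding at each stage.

CIF: the seller pays costs through ocean freight and marine insurance to the destination port.
Seller's account: goods 118418.88 + inland to port 940.80 + export clearance 437.58 + freight 7996.96 + insurance 627.12 = 128421.34
Buyer's account: destination terminal 1273.10 + duty 4161.29 = 5434.39

Buyer's account: SGD 5434.39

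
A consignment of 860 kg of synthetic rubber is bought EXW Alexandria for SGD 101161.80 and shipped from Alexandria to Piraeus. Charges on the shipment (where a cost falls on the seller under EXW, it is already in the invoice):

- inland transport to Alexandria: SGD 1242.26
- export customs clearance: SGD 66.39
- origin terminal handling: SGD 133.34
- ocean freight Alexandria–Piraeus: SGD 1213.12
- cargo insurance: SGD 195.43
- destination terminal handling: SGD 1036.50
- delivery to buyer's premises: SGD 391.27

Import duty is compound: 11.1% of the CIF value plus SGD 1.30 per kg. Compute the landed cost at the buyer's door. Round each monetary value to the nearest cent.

Total landed cost: SGD 118103.48

EXW: the seller makes goods available at their premises; the buyer bears all onward costs.
CIF value = EXW price + inland to port + export clearance + origin terminal + freight + insurance = 101161.80 + 1242.26 + 66.39 + 133.34 + 1213.12 + 195.43 = 104012.34
Ad valorem component: 104012.34 × 11.1% = 11545.37
Specific component: 860 × 1.30 = 1118.00
Import duty = 11545.37 + 1118.00 = 12663.37
Buyer bears: inland to port 1242.26 + export clearance 66.39 + origin terminal 133.34 + freight 1213.12 + insurance 195.43 + destination terminal 1036.50 + delivery 391.27 + duty 12663.37 = 16941.68
Landed cost = invoice 101161.80 + 16941.68 = 118103.48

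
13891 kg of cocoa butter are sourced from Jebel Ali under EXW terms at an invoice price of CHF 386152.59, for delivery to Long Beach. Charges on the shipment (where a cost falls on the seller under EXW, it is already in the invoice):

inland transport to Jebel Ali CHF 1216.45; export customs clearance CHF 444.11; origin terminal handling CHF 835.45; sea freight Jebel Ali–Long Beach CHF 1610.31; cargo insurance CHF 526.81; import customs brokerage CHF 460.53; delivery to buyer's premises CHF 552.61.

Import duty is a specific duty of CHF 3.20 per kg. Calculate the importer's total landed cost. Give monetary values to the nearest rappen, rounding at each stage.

Total landed cost: CHF 436250.06

EXW: the seller makes goods available at their premises; the buyer bears all onward costs.
CIF value = EXW price + inland to port + export clearance + origin terminal + freight + insurance = 386152.59 + 1216.45 + 444.11 + 835.45 + 1610.31 + 526.81 = 390785.72
Import duty = 13891 × 3.20 = 44451.20
Buyer bears: inland to port 1216.45 + export clearance 444.11 + origin terminal 835.45 + freight 1610.31 + insurance 526.81 + brokerage 460.53 + delivery 552.61 + duty 44451.20 = 50097.47
Landed cost = invoice 386152.59 + 50097.47 = 436250.06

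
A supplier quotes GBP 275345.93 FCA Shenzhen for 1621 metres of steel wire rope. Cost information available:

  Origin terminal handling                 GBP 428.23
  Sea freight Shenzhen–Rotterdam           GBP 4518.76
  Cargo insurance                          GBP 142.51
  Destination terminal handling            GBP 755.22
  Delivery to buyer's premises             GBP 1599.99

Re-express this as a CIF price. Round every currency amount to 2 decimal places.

CIF price: GBP 280435.43

Not relevant to the conversion: delivery, destination terminal — on the buyer under both terms; not part of either seller's price.
From FCA to CIF, the seller additionally bears: origin terminal, freight, insurance.
CIF price = 275345.93 + 428.23 + 4518.76 + 142.51 = 280435.43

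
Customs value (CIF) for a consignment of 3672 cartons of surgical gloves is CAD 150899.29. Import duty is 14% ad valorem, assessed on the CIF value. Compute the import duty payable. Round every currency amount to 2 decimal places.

Import duty: CAD 21125.90

Import duty = 150899.29 × 14% = 21125.90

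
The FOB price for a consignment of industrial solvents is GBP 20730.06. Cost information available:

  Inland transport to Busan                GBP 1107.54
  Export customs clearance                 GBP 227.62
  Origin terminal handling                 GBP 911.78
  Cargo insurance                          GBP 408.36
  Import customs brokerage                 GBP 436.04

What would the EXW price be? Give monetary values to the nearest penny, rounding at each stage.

Not relevant to the conversion: brokerage, insurance — on the buyer under both terms; not part of either seller's price.
From FOB to EXW, the seller no longer bears: inland to port, export clearance, origin terminal.
EXW price = 20730.06 − 1107.54 − 227.62 − 911.78 = 18483.12

EXW price: GBP 18483.12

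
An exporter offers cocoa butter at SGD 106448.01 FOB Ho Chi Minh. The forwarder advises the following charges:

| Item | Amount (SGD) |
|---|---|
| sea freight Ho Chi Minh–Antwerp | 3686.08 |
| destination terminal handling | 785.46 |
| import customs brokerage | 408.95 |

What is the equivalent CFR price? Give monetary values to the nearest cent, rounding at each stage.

CFR price: SGD 110134.09

Not relevant to the conversion: brokerage, destination terminal — on the buyer under both terms; not part of either seller's price.
From FOB to CFR, the seller additionally bears: freight.
CFR price = 106448.01 + 3686.08 = 110134.09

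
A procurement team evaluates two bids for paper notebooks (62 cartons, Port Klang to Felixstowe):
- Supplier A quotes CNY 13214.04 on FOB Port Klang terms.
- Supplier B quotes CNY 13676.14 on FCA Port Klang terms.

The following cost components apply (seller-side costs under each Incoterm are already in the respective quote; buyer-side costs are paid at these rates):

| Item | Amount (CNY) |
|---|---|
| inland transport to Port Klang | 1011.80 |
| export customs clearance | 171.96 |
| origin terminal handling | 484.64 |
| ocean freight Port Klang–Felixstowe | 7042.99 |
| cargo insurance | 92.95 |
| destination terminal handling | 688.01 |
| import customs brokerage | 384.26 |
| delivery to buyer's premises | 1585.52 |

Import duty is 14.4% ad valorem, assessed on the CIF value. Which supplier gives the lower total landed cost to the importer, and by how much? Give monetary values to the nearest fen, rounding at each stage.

Supplier A is cheaper by CNY 1083.07

Supplier A (FOB):
CIF value = FOB price + freight + insurance = 13214.04 + 7042.99 + 92.95 = 20349.98
Import duty = 20349.98 × 14.4% = 2930.40
Buyer bears (A): 7042.99 + 92.95 + 688.01 + 384.26 + 1585.52 = 9793.73
Landed cost (A) = invoice 13214.04 + 9793.73 + duty 2930.40 = 25938.17
Supplier B (FCA):
CIF value = FCA price + origin terminal + freight + insurance = 13676.14 + 484.64 + 7042.99 + 92.95 = 21296.72
Import duty = 21296.72 × 14.4% = 3066.73
Buyer bears (B): 484.64 + 7042.99 + 92.95 + 688.01 + 384.26 + 1585.52 = 10278.37
Landed cost (B) = invoice 13676.14 + 10278.37 + duty 3066.73 = 27021.24
Difference = |25938.17 − 27021.24| = 1083.07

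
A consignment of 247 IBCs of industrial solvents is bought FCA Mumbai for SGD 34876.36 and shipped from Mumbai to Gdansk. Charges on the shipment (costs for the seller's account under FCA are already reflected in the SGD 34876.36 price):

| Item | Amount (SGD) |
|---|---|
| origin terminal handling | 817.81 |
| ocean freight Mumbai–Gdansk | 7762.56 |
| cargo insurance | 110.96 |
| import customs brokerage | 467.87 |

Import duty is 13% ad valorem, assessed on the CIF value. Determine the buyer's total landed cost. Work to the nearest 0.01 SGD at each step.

FCA: the seller delivers export-cleared goods to the carrier; the buyer bears costs from that point.
CIF value = FCA price + origin terminal + freight + insurance = 34876.36 + 817.81 + 7762.56 + 110.96 = 43567.69
Import duty = 43567.69 × 13% = 5663.80
Buyer bears: origin terminal 817.81 + freight 7762.56 + insurance 110.96 + brokerage 467.87 + duty 5663.80 = 14823.00
Landed cost = invoice 34876.36 + 14823.00 = 49699.36

Total landed cost: SGD 49699.36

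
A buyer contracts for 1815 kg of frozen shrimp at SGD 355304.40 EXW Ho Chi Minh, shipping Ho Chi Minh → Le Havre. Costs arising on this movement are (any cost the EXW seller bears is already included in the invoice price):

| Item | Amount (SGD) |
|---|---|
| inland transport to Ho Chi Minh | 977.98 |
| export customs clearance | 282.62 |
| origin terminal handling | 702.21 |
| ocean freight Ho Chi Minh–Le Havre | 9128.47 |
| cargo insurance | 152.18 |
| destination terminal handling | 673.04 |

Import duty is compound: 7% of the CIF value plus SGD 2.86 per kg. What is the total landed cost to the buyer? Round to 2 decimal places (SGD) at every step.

Total landed cost: SGD 398070.15

EXW: the seller makes goods available at their premises; the buyer bears all onward costs.
CIF value = EXW price + inland to port + export clearance + origin terminal + freight + insurance = 355304.40 + 977.98 + 282.62 + 702.21 + 9128.47 + 152.18 = 366547.86
Ad valorem component: 366547.86 × 7% = 25658.35
Specific component: 1815 × 2.86 = 5190.90
Import duty = 25658.35 + 5190.90 = 30849.25
Buyer bears: inland to port 977.98 + export clearance 282.62 + origin terminal 702.21 + freight 9128.47 + insurance 152.18 + destination terminal 673.04 + duty 30849.25 = 42765.75
Landed cost = invoice 355304.40 + 42765.75 = 398070.15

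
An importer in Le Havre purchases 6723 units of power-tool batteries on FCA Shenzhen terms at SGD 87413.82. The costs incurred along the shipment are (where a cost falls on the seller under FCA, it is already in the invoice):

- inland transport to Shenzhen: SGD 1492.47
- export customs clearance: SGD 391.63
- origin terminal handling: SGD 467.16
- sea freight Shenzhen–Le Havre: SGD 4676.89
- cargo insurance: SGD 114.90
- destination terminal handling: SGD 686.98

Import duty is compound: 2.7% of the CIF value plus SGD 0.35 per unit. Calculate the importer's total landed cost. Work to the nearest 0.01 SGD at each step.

Total landed cost: SGD 98214.96

FCA: the seller delivers export-cleared goods to the carrier; the buyer bears costs from that point.
Already in the invoice (seller's account under FCA): inland to port, export clearance — exclude.
CIF value = FCA price + origin terminal + freight + insurance = 87413.82 + 467.16 + 4676.89 + 114.90 = 92672.77
Ad valorem component: 92672.77 × 2.7% = 2502.16
Specific component: 6723 × 0.35 = 2353.05
Import duty = 2502.16 + 2353.05 = 4855.21
Buyer bears: origin terminal 467.16 + freight 4676.89 + insurance 114.90 + destination terminal 686.98 + duty 4855.21 = 10801.14
Landed cost = invoice 87413.82 + 10801.14 = 98214.96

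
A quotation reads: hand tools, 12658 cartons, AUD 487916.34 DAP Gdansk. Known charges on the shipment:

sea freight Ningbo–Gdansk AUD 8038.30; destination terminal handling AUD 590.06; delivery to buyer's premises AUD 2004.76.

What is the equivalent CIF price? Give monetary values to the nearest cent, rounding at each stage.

Not relevant to the conversion: freight — on the seller under both DAP and CIF; already in the DAP price and stays in the CIF price.
From DAP to CIF, the seller no longer bears: destination terminal, delivery.
CIF price = 487916.34 − 590.06 − 2004.76 = 485321.52

CIF price: AUD 485321.52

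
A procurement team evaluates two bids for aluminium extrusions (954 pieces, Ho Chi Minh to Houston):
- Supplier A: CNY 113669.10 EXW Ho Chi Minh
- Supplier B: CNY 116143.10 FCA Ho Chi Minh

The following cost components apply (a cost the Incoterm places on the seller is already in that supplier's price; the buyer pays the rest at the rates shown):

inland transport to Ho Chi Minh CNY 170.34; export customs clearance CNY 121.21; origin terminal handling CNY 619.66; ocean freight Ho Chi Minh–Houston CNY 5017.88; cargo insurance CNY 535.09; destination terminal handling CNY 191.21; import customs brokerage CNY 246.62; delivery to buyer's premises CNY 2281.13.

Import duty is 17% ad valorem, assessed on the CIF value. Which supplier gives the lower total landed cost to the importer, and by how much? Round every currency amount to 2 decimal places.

Supplier A is cheaper by CNY 2553.46

Supplier A (EXW):
CIF value = EXW price + inland to port + export clearance + origin terminal + freight + insurance = 113669.10 + 170.34 + 121.21 + 619.66 + 5017.88 + 535.09 = 120133.28
Import duty = 120133.28 × 17% = 20422.66
Buyer bears (A): 170.34 + 121.21 + 619.66 + 5017.88 + 535.09 + 191.21 + 246.62 + 2281.13 = 9183.14
Landed cost (A) = invoice 113669.10 + 9183.14 + duty 20422.66 = 143274.90
Supplier B (FCA):
CIF value = FCA price + origin terminal + freight + insurance = 116143.10 + 619.66 + 5017.88 + 535.09 = 122315.73
Import duty = 122315.73 × 17% = 20793.67
Buyer bears (B): 619.66 + 5017.88 + 535.09 + 191.21 + 246.62 + 2281.13 = 8891.59
Landed cost (B) = invoice 116143.10 + 8891.59 + duty 20793.67 = 145828.36
Difference = |143274.90 − 145828.36| = 2553.46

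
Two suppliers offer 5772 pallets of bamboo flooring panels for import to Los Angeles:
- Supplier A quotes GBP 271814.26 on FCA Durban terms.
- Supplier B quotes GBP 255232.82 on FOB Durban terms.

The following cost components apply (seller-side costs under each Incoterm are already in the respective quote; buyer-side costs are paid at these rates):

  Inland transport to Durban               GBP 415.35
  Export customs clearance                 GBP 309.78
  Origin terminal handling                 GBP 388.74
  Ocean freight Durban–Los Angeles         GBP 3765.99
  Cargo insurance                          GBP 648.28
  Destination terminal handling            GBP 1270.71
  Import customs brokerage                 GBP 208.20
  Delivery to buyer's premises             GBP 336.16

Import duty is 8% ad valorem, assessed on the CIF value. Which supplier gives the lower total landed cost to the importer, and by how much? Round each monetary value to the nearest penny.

Supplier A (FCA):
CIF value = FCA price + origin terminal + freight + insurance = 271814.26 + 388.74 + 3765.99 + 648.28 = 276617.27
Import duty = 276617.27 × 8% = 22129.38
Buyer bears (A): 388.74 + 3765.99 + 648.28 + 1270.71 + 208.20 + 336.16 = 6618.08
Landed cost (A) = invoice 271814.26 + 6618.08 + duty 22129.38 = 300561.72
Supplier B (FOB):
CIF value = FOB price + freight + insurance = 255232.82 + 3765.99 + 648.28 = 259647.09
Import duty = 259647.09 × 8% = 20771.77
Buyer bears (B): 3765.99 + 648.28 + 1270.71 + 208.20 + 336.16 = 6229.34
Landed cost (B) = invoice 255232.82 + 6229.34 + duty 20771.77 = 282233.93
Difference = |300561.72 − 282233.93| = 18327.79

Supplier B is cheaper by GBP 18327.79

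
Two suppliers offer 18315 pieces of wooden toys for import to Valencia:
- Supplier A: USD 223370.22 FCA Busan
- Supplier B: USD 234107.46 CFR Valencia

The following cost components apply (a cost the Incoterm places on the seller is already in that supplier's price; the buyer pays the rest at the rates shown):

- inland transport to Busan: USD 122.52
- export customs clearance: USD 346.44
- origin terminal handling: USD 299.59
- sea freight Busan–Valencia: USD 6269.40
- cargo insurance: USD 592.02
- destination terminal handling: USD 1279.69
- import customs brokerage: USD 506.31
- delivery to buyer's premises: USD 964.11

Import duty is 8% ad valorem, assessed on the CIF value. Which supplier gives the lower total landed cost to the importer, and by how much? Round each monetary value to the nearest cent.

Supplier A (FCA):
CIF value = FCA price + origin terminal + freight + insurance = 223370.22 + 299.59 + 6269.40 + 592.02 = 230531.23
Import duty = 230531.23 × 8% = 18442.50
Buyer bears (A): 299.59 + 6269.40 + 592.02 + 1279.69 + 506.31 + 964.11 = 9911.12
Landed cost (A) = invoice 223370.22 + 9911.12 + duty 18442.50 = 251723.84
Supplier B (CFR):
CIF value = CFR price + insurance = 234107.46 + 592.02 = 234699.48
Import duty = 234699.48 × 8% = 18775.96
Buyer bears (B): 592.02 + 1279.69 + 506.31 + 964.11 = 3342.13
Landed cost (B) = invoice 234107.46 + 3342.13 + duty 18775.96 = 256225.55
Difference = |251723.84 − 256225.55| = 4501.71

Supplier A is cheaper by USD 4501.71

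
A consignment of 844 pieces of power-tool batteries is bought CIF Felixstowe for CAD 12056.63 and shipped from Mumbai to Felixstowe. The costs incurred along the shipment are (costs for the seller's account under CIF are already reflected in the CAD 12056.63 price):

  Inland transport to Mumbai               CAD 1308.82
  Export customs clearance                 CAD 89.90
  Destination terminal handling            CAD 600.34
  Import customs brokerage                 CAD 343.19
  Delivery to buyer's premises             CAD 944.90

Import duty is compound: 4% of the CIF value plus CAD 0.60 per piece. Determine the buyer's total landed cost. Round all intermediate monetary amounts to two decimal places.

CIF: the seller pays costs through ocean freight and marine insurance to the destination port.
Already in the invoice (seller's account under CIF): inland to port, export clearance — exclude.
The CIF price already equals the CIF value: 12056.63
Ad valorem component: 12056.63 × 4% = 482.27
Specific component: 844 × 0.60 = 506.40
Import duty = 482.27 + 506.40 = 988.67
Buyer bears: destination terminal 600.34 + brokerage 343.19 + delivery 944.90 + duty 988.67 = 2877.10
Landed cost = invoice 12056.63 + 2877.10 = 14933.73

Total landed cost: CAD 14933.73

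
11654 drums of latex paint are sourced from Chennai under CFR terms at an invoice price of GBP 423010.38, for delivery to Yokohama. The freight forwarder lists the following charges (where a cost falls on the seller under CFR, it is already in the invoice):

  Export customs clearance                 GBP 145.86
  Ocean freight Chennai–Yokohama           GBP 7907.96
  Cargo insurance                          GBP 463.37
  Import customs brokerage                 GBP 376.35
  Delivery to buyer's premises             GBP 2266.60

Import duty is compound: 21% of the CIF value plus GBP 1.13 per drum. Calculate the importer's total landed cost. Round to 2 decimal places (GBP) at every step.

CFR: the seller pays costs through ocean freight to the destination port, but not insurance.
Already in the invoice (seller's account under CFR): export clearance, freight — exclude.
CIF value = CFR price + insurance = 423010.38 + 463.37 = 423473.75
Ad valorem component: 423473.75 × 21% = 88929.49
Specific component: 11654 × 1.13 = 13169.02
Import duty = 88929.49 + 13169.02 = 102098.51
Buyer bears: insurance 463.37 + brokerage 376.35 + delivery 2266.60 + duty 102098.51 = 105204.83
Landed cost = invoice 423010.38 + 105204.83 = 528215.21

Total landed cost: GBP 528215.21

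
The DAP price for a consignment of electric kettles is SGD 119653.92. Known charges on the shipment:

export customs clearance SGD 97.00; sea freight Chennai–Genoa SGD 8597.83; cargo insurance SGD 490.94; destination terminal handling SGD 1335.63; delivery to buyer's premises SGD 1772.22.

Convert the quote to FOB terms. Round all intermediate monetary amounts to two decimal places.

Not relevant to the conversion: export clearance — on the seller under both DAP and FOB; already in the DAP price and stays in the FOB price.
From DAP to FOB, the seller no longer bears: freight, insurance, destination terminal, delivery.
FOB price = 119653.92 − 8597.83 − 490.94 − 1335.63 − 1772.22 = 107457.30

FOB price: SGD 107457.30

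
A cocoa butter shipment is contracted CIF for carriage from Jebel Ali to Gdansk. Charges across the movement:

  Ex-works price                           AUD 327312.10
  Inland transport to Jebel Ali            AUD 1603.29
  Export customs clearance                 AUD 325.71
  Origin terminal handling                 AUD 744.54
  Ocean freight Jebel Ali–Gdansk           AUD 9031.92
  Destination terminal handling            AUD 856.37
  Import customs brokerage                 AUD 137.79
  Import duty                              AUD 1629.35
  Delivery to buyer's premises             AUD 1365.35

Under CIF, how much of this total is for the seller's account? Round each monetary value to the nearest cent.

Seller's account: AUD 339017.56

CIF: the seller pays costs through ocean freight and marine insurance to the destination port.
Seller's account: goods 327312.10 + inland to port 1603.29 + export clearance 325.71 + origin terminal 744.54 + freight 9031.92 = 339017.56
Buyer's account: destination terminal 856.37 + brokerage 137.79 + duty 1629.35 + delivery 1365.35 = 3988.86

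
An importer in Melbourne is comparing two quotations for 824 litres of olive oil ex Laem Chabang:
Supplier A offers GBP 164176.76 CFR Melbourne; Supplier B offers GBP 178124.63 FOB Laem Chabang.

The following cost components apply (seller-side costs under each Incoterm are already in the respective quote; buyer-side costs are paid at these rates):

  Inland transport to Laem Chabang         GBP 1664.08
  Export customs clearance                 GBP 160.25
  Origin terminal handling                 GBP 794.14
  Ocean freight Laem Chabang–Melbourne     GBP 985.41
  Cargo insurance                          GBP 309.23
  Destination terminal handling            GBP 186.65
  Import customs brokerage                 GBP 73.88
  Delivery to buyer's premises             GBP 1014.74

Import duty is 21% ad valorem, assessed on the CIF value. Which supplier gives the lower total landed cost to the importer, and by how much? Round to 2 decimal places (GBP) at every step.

Supplier A is cheaper by GBP 18069.27

Supplier A (CFR):
CIF value = CFR price + insurance = 164176.76 + 309.23 = 164485.99
Import duty = 164485.99 × 21% = 34542.06
Buyer bears (A): 309.23 + 186.65 + 73.88 + 1014.74 = 1584.50
Landed cost (A) = invoice 164176.76 + 1584.50 + duty 34542.06 = 200303.32
Supplier B (FOB):
CIF value = FOB price + freight + insurance = 178124.63 + 985.41 + 309.23 = 179419.27
Import duty = 179419.27 × 21% = 37678.05
Buyer bears (B): 985.41 + 309.23 + 186.65 + 73.88 + 1014.74 = 2569.91
Landed cost (B) = invoice 178124.63 + 2569.91 + duty 37678.05 = 218372.59
Difference = |200303.32 − 218372.59| = 18069.27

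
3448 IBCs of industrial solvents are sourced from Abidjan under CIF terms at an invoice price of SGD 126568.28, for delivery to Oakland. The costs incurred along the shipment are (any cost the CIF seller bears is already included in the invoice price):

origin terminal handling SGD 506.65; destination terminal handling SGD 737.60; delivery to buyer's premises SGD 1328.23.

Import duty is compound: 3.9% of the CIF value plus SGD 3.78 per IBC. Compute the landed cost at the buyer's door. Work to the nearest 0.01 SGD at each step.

CIF: the seller pays costs through ocean freight and marine insurance to the destination port.
Already in the invoice (seller's account under CIF): origin terminal — exclude.
The CIF price already equals the CIF value: 126568.28
Ad valorem component: 126568.28 × 3.9% = 4936.16
Specific component: 3448 × 3.78 = 13033.44
Import duty = 4936.16 + 13033.44 = 17969.60
Buyer bears: destination terminal 737.60 + delivery 1328.23 + duty 17969.60 = 20035.43
Landed cost = invoice 126568.28 + 20035.43 = 146603.71

Total landed cost: SGD 146603.71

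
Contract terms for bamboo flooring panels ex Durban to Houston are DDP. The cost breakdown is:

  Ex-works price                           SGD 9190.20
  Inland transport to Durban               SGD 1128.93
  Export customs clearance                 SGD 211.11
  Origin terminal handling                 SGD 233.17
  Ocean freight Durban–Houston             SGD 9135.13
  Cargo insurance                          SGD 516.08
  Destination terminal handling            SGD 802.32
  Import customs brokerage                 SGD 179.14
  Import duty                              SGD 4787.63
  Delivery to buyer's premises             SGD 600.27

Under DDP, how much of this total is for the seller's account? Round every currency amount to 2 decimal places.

Seller's account: SGD 26783.98

DDP: the seller bears all costs including import duty.
Seller's account: goods 9190.20 + inland to port 1128.93 + export clearance 211.11 + origin terminal 233.17 + freight 9135.13 + insurance 516.08 + destination terminal 802.32 + brokerage 179.14 + duty 4787.63 + delivery 600.27 = 26783.98
Buyer's account: 0.00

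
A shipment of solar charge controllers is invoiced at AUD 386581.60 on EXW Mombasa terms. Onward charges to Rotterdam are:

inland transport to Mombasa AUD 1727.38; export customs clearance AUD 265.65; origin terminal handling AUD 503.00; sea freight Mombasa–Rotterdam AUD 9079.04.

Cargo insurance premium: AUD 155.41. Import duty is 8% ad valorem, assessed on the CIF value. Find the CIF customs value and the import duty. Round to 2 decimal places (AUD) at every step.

CIF value: AUD 398312.08; import duty: AUD 31864.97

CIF = EXW price + pre-shipment costs + freight + insurance
CIF = 386581.60 + 1727.38 + 265.65 + 503.00 + 9079.04 + 155.41 = 398312.08
Import duty = 398312.08 × 8% = 31864.97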